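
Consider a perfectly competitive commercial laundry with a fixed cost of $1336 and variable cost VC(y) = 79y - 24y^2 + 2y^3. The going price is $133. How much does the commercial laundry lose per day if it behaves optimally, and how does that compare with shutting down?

Profit = -$364 at y = 9

AVC = 79 - 24y + 2y^2; min AVC = $7 at y = 6. Since P = $133 ≥ min AVC, the firm produces.
With MC = 79 - 48y + 6y^2, P = MC on the upward-sloping part at y* = 9.
TR = 133·9 = 1197. TC = 1336 + 225 = 1561. Profit = 1197 − 1561 = -$364.
Shutting down would mean losing the fixed cost of $1336, so operating at a loss of $364 is better by $972.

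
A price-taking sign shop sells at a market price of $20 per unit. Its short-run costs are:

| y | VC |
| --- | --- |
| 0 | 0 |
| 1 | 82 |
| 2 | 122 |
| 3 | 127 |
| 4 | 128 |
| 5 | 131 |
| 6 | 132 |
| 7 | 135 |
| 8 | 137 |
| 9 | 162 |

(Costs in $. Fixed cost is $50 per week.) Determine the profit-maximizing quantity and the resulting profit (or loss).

Tabulate TR − TC: y=0: -50; y=1: -112; y=2: -132; y=3: -117; y=4: -98; y=5: -81; y=6: -62; y=7: -45; y=8: -27; y=9: -32.
Profit is maximized at y = 8. AVC there is 137/8 = $17.12 ≤ P, so producing beats shutting down (which would give -$50).

y = 8; profit = -$27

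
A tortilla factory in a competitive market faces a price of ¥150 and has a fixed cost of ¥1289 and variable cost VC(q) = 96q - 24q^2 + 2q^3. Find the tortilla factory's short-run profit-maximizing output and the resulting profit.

AVC = 96 - 24q + 2q^2 has its minimum ¥24 at q = 6; price ¥150 clears that bar, so the firm operates.
With MC = 96 - 48q + 6q^2, P = MC on the upward-sloping part at q* = 9.
TR = 150·9 = 1350. TC = 1289 + 378 = 1667. Profit = 1350 − 1667 = -¥317.
By producing, the firm covers all variable cost plus ¥972 of fixed cost; shutting down would lose the full ¥1289.

Profit = -¥317 at q = 9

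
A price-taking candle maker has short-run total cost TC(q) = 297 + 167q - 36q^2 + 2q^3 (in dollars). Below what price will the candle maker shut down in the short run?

$5 per unit

Short-run supply begins at min AVC. From VC = 167q - 36q^2 + 2q^3, AVC = 167 - 36q + 2q^2.
dAVC/dq = -36 + 4q = 0 gives q = 9. min AVC = 167 - 36·9 + 2·9^2 = 5.
So the shutdown price is $5.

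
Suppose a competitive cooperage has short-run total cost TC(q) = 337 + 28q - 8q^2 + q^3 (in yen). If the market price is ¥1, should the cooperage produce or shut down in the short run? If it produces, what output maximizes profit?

Strip out fixed cost: VC = 28q - 8q^2 + q^3. Then AVC = 28 - 8q + q^2 and MC = 28 - 16q + 3q^2.
The AVC parabola has its vertex at q = 8/2 = 4, where AVC = 28 - 8·4 + 4^2 = ¥12.
P = ¥1 lies below min AVC = ¥12; no output level covers variable cost.
The firm minimizes its loss by shutting down and losing only its fixed cost of ¥337.

Shut down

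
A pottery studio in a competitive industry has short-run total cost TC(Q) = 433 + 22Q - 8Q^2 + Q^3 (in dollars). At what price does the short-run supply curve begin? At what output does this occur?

$6 per unit, at Q = 4

Short-run supply begins at min AVC. From VC = 22Q - 8Q^2 + Q^3, AVC = 22 - 8Q + Q^2.
At the minimum of AVC, MC = AVC. MC = 22 - 16Q + 3Q^2; setting MC = AVC gives 2Q^2 - 8Q = 0, so Q = 4. min AVC = 6.
So the shutdown price is $6.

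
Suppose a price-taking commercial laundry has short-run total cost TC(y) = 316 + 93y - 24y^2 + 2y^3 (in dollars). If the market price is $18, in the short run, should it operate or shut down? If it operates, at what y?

Shut down

Variable cost is VC = 93y - 24y^2 + 2y^3, so AVC = VC/y = 93 - 24y + 2y^2 and MC = dTC/dy = 93 - 48y + 6y^2.
AVC is minimized where dAVC/dy = -24 + 4y = 0, at y = 6; min AVC = 93 - 24·6 + 2·6^2 = $21.
P = $18 lies below min AVC = $21; no output level covers variable cost.
The firm minimizes its loss by shutting down and losing only its fixed cost of $316.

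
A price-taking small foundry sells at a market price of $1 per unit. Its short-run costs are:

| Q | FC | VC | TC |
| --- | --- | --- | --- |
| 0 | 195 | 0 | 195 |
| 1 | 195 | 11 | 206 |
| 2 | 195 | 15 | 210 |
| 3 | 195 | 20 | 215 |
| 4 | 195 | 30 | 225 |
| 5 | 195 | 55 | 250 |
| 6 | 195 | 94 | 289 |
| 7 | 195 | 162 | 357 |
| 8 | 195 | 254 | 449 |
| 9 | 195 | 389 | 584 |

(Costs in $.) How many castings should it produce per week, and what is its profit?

Q = 0 (shut down); profit = -$195

Tabulate TR − TC: Q=0: -195; Q=1: -205; Q=2: -208; Q=3: -212; Q=4: -221; Q=5: -245; Q=6: -283; Q=7: -350; Q=8: -441; Q=9: -575.
Profit is highest at Q = 0. Equivalently, the lowest AVC in the table is 20/3 ≈ $6.67 at Q = 3, and P = $1 falls below it — price never covers variable cost, so the firm shuts down and loses only its fixed cost.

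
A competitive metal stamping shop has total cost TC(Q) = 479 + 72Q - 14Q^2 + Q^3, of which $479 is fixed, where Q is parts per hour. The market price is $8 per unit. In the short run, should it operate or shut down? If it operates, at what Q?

Strip out fixed cost: VC = 72Q - 14Q^2 + Q^3. Then AVC = 72 - 14Q + Q^2 and MC = 72 - 28Q + 3Q^2.
The AVC parabola has its vertex at Q = 14/2 = 7, where AVC = 72 - 14·7 + 7^2 = $23.
With P < min AVC ($8 < $23), every unit sold adds to the loss.
Best response: produce nothing and absorb the $479 fixed cost.

Shut down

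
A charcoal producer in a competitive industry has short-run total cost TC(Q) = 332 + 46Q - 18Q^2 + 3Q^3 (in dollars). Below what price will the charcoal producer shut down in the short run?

The shutdown price is the minimum of AVC. VC = 46Q - 18Q^2 + 3Q^3, so AVC = 46 - 18Q + 3Q^2.
At the minimum of AVC, MC = AVC. MC = 46 - 36Q + 9Q^2; setting MC = AVC gives 6Q^2 - 18Q = 0, so Q = 3. min AVC = 19.
For P < $19 the firm produces nothing.

$19 per unit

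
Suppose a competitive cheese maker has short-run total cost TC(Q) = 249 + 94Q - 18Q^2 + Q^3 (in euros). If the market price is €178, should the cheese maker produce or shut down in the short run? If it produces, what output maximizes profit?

Produce at Q = 14

Variable cost is VC = 94Q - 18Q^2 + Q^3, so AVC = VC/Q = 94 - 18Q + Q^2 and MC = dTC/dQ = 94 - 36Q + 3Q^2.
AVC is minimized where dAVC/dQ = -18 + 2Q = 0, at Q = 9; min AVC = 94 - 18·9 + 9^2 = €13.
P = €178 exceeds min AVC = €13, so the firm stays open.
Set P = MC: 178 = 94 - 36Q + 3Q^2 → -84 - 36Q + 3Q^2 = 0. The roots are Q = -2 and Q = 14; the profit-maximizing output is on the rising part of MC, so Q* = 14.
Check: AVC at Q = 14 is €38 ≤ P, so revenue covers variable cost.
Profit = P·Q − TC = 178·14 − 781 = €1711.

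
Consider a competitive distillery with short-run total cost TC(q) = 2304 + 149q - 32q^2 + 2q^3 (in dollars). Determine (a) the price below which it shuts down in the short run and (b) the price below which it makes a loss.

AVC = 149 - 32q + 2q^2; minimized at q = 8, giving min AVC = $21. That is the shutdown price.
ATC = 2304/q + 149 - 32q + 2q^2. Setting dATC/dq = −2304/q^2 − 32 + 4q = 0 gives q = 12 (since 4·12^3 − 32·12^2 = 2304).
min ATC = 2304/12 + 149 − 32·12 + 2·12^2 = $245. That is the break-even price.
Between these two prices the firm operates at a loss; above $245 it earns a profit.

Shutdown price = $21; break-even price = $245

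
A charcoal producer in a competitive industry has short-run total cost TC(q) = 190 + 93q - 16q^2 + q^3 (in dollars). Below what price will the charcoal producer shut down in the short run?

$29 per unit

The firm shuts down when price falls below the minimum of average variable cost. AVC = VC/q = 93 - 16q + q^2.
At the minimum of AVC, MC = AVC. MC = 93 - 32q + 3q^2; setting MC = AVC gives 2q^2 - 16q = 0, so q = 8. min AVC = 29.
So the shutdown price is $29.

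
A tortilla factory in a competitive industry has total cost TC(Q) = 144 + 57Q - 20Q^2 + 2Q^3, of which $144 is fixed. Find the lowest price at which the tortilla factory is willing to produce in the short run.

Short-run supply begins at min AVC. From VC = 57Q - 20Q^2 + 2Q^3, AVC = 57 - 20Q + 2Q^2.
At the minimum of AVC, MC = AVC. MC = 57 - 40Q + 6Q^2; setting MC = AVC gives 4Q^2 - 20Q = 0, so Q = 5. min AVC = 7.
For P < $7 the firm produces nothing.

$7 per unit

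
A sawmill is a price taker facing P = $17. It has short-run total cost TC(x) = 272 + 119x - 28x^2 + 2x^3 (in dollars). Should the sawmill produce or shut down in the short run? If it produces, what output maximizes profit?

Shut down

From TC, MC = TC'(x) = 119 - 56x + 6x^2 and AVC = VC/x = 119 - 28x + 2x^2.
AVC is minimized where dAVC/dx = -28 + 4x = 0, at x = 7; min AVC = 119 - 28·7 + 2·7^2 = $21.
With P < min AVC ($17 < $21), every unit sold adds to the loss.
The firm minimizes its loss by shutting down and losing only its fixed cost of $272.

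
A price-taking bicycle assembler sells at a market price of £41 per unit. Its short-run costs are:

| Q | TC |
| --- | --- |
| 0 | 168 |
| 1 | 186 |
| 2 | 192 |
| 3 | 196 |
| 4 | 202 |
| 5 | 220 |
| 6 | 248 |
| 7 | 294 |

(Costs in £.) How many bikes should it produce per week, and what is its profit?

Q = 6; profit = -£2

Compute π = P·Q − TC at each output: Q=0: -168; Q=1: -145; Q=2: -110; Q=3: -73; Q=4: -38; Q=5: -15; Q=6: -2; Q=7: -7.
Profit is maximized at Q = 6. AVC there is 80/6 = £13.33 ≤ P, so producing beats shutting down (which would give -£168).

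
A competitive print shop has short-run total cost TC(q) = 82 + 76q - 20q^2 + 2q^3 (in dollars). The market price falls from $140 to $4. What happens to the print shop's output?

MC = 76 - 40q + 6q^2; the shutdown threshold is min AVC = $26 (at q = 5).
At P = $140 ≥ min AVC, set P = MC on the rising branch: q = 8.
At P = $4 < min AVC = $26, price no longer covers variable cost at any output, so the firm shuts down: q = 0.

Output falls from 8 to 0 (the firm shuts down)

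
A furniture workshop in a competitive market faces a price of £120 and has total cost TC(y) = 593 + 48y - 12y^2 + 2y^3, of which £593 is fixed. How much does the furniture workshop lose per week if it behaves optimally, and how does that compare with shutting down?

AVC = 48 - 12y + 2y^2; min AVC = £30 at y = 3. Since P = £120 ≥ min AVC, the firm produces.
With MC = 48 - 24y + 6y^2, P = MC on the upward-sloping part at y* = 6.
TR = 120·6 = 720. TC = 593 + 288 = 881. Profit = 720 − 881 = -£161.
That loss of £161 beats the £593 the firm would lose by shutting down; producing recovers £432 of fixed cost.

Profit = -£161 at y = 6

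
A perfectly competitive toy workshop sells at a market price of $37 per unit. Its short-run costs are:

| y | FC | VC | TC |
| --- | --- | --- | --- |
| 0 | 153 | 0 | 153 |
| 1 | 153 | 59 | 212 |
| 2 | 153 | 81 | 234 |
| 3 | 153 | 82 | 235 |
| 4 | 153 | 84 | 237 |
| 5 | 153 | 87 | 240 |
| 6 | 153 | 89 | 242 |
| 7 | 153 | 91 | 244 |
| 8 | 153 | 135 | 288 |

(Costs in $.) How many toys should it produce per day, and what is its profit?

Tabulate TR − TC: y=0: -153; y=1: -175; y=2: -160; y=3: -124; y=4: -89; y=5: -55; y=6: -20; y=7: 15; y=8: 8.
Profit is maximized at y = 7. AVC there is 91/7 = $13 ≤ P, so producing beats shutting down (which would give -$153).

y = 7; profit = $15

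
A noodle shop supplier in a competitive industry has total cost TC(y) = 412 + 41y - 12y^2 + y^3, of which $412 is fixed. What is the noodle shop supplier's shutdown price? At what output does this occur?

$5 per unit, at y = 6

Short-run supply begins at min AVC. From VC = 41y - 12y^2 + y^3, AVC = 41 - 12y + y^2.
At the minimum of AVC, MC = AVC. MC = 41 - 24y + 3y^2; setting MC = AVC gives 2y^2 - 12y = 0, so y = 6. min AVC = 5.
For P < $5 the firm produces nothing.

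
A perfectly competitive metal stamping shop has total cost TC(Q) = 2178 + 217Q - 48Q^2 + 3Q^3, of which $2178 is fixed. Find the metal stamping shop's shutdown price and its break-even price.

Shutdown price = min AVC. AVC = 217 - 48Q + 3Q^2, with vertex at Q = 8 and minimum $25.
ATC = 2178/Q + 217 - 48Q + 3Q^2. Setting dATC/dQ = −2178/Q^2 − 48 + 6Q = 0 gives Q = 11 (since 6·11^3 − 48·11^2 = 2178).
min ATC = 2178/11 + 217 − 48·11 + 3·11^2 = $250. That is the break-even price.
For $25 ≤ P < $250 the firm produces at a loss; below $25 it shuts down.

Shutdown price = $25; break-even price = $250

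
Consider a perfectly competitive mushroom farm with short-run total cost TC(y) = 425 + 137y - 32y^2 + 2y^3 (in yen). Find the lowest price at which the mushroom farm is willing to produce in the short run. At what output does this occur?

Short-run supply begins at min AVC. From VC = 137y - 32y^2 + 2y^3, AVC = 137 - 32y + 2y^2.
At the minimum of AVC, MC = AVC. MC = 137 - 64y + 6y^2; setting MC = AVC gives 4y^2 - 32y = 0, so y = 8. min AVC = 9.
For P < ¥9 the firm produces nothing.

¥9 per unit, at y = 8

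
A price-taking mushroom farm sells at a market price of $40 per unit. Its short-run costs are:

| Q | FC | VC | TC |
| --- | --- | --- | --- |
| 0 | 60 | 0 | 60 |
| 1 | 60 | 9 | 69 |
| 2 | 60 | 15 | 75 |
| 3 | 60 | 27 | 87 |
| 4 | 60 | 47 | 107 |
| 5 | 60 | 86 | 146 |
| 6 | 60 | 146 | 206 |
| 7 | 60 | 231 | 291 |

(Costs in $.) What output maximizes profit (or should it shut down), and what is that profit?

Compute π = P·Q − TC at each output: Q=0: -60; Q=1: -29; Q=2: 5; Q=3: 33; Q=4: 53; Q=5: 54; Q=6: 34; Q=7: -11.
Profit is maximized at Q = 5. AVC there is 86/5 = $17.20 ≤ P, so producing beats shutting down (which would give -$60).

Q = 5; profit = $54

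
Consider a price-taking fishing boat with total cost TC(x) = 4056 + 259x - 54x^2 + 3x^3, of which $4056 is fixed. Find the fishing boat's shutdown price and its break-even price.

Shutdown price = $16; break-even price = $376

Shutdown price = min AVC. AVC = 259 - 54x + 3x^2, with vertex at x = 9 and minimum $16.
ATC = 4056/x + 259 - 54x + 3x^2. Setting dATC/dx = −4056/x^2 − 54 + 6x = 0 gives x = 13 (since 6·13^3 − 54·13^2 = 4056).
min ATC = 4056/13 + 259 − 54·13 + 3·13^2 = $376. That is the break-even price.
Between these two prices the firm operates at a loss; above $376 it earns a profit.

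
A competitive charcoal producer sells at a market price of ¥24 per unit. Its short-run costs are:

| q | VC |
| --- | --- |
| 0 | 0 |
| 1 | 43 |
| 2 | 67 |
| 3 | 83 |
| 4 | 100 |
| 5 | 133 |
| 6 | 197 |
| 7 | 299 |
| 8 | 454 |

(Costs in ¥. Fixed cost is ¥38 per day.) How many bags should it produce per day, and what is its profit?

Tabulate TR − TC: q=0: -38; q=1: -57; q=2: -57; q=3: -49; q=4: -42; q=5: -51; q=6: -91; q=7: -169; q=8: -300.
Profit is highest at q = 0. Equivalently, the lowest AVC in the table is 100/4 ≈ ¥25 at q = 4, and P = ¥24 falls below it — price never covers variable cost, so the firm shuts down and loses only its fixed cost.

q = 0 (shut down); profit = -¥38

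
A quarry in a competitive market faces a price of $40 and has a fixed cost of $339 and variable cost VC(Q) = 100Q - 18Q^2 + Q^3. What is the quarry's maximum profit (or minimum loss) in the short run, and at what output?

Profit = -$139 at Q = 10

AVC = 100 - 18Q + Q^2; min AVC = $19 at Q = 9. Since P = $40 ≥ min AVC, the firm produces.
With MC = 100 - 36Q + 3Q^2, P = MC on the upward-sloping part at Q* = 10.
TR = 40·10 = 400. TC = 339 + 200 = 539. Profit = 400 − 539 = -$139.
That loss of $139 beats the $339 the firm would lose by shutting down; producing recovers $200 of fixed cost.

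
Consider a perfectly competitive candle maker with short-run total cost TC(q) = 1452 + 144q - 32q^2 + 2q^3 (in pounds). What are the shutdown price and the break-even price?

Shutdown price = min AVC. AVC = 144 - 32q + 2q^2, with vertex at q = 8 and minimum £16.
ATC = 1452/q + 144 - 32q + 2q^2. Setting dATC/dq = −1452/q^2 − 32 + 4q = 0 gives q = 11 (since 4·11^3 − 32·11^2 = 1452).
min ATC = 1452/11 + 144 − 32·11 + 2·11^2 = £166. That is the break-even price.
Between these two prices the firm operates at a loss; above £166 it earns a profit.

Shutdown price = £16; break-even price = £166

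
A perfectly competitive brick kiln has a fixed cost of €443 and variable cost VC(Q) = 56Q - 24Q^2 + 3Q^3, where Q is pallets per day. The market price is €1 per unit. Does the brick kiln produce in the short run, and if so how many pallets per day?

Shut down

Strip out fixed cost: VC = 56Q - 24Q^2 + 3Q^3. Then AVC = 56 - 24Q + 3Q^2 and MC = 56 - 48Q + 9Q^2.
AVC is minimized where dAVC/dQ = -24 + 6Q = 0, at Q = 4; min AVC = 56 - 24·4 + 3·4^2 = €8.
With P < min AVC (€1 < €8), every unit sold adds to the loss.
The firm minimizes its loss by shutting down and losing only its fixed cost of €443.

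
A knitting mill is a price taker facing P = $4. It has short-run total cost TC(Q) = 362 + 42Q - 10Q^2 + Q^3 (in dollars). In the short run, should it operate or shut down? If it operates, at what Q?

From TC, MC = TC'(Q) = 42 - 20Q + 3Q^2 and AVC = VC/Q = 42 - 10Q + Q^2.
The AVC parabola has its vertex at Q = 10/2 = 5, where AVC = 42 - 10·5 + 5^2 = $17.
Since P = $4 < min AVC = $17, price fails to cover variable cost at any output.
Shutting down limits the loss to fixed cost, $362.

Shut down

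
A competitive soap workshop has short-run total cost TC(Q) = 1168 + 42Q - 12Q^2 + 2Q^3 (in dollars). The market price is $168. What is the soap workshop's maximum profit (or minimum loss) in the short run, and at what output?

AVC = 42 - 12Q + 2Q^2 has its minimum $24 at Q = 3; price $168 clears that bar, so the firm operates.
With MC = 42 - 24Q + 6Q^2, P = MC on the upward-sloping part at Q* = 7.
TR = 168·7 = 1176. TC = 1168 + 392 = 1560. Profit = 1176 − 1560 = -$384.
That loss of $384 beats the $1168 the firm would lose by shutting down; producing recovers $784 of fixed cost.

Profit = -$384 at Q = 7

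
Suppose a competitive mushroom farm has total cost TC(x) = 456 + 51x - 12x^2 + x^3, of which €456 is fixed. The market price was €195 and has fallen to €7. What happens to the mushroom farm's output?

AVC = 51 - 12x + x^2, minimized at x = 6 where min AVC = €15. MC = 51 - 24x + 3x^2.
With P = €195 above the shutdown price, P = MC gives x = 12.
At P = €7 < min AVC = €15, price no longer covers variable cost at any output, so the firm shuts down: x = 0.

Output falls from 12 to 0 (the firm shuts down)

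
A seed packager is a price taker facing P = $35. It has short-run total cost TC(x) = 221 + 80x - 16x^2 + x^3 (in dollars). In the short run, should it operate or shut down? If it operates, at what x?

Produce at x = 9

Variable cost is VC = 80x - 16x^2 + x^3, so AVC = VC/x = 80 - 16x + x^2 and MC = dTC/dx = 80 - 32x + 3x^2.
AVC hits its minimum where MC = AVC, at x = 8, giving min AVC = 80 - 16·8 + 8^2 = $16.
Because $35 ≥ $16, revenue can cover variable cost; the firm operates.
P = MC gives 45 - 32x + 3x^2 = 0, with roots 5/3 and 9. Take the larger (rising MC): x* = 9.
Check: AVC at x = 9 is $17 ≤ P, so revenue covers variable cost.
Profit = P·x − TC = 35·9 − 374 = -$59, a loss, but smaller than the $221 fixed cost the firm would lose by shutting down.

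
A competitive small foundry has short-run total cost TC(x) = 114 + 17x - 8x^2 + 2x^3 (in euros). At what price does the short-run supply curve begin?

€9 per unit

The shutdown price is the minimum of AVC. VC = 17x - 8x^2 + 2x^3, so AVC = 17 - 8x + 2x^2.
dAVC/dx = -8 + 4x = 0 gives x = 2. min AVC = 17 - 8·2 + 2·2^2 = 9.
For P < €9 the firm produces nothing.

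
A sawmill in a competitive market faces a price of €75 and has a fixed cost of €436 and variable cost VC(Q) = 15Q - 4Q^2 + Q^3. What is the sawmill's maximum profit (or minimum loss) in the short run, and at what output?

AVC = 15 - 4Q + Q^2 has its minimum €11 at Q = 2; price €75 clears that bar, so the firm operates.
With MC = 15 - 8Q + 3Q^2, P = MC on the upward-sloping part at Q* = 6.
TR = 75·6 = 450. TC = 436 + 162 = 598. Profit = 450 − 598 = -€148.
By producing, the firm covers all variable cost plus €288 of fixed cost; shutting down would lose the full €436.

Profit = -€148 at Q = 6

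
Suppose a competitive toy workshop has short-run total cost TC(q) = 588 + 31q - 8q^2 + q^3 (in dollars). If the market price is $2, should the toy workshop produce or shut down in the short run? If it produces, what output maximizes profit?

Shut down

Variable cost is VC = 31q - 8q^2 + q^3, so AVC = VC/q = 31 - 8q + q^2 and MC = dTC/dq = 31 - 16q + 3q^2.
AVC is minimized where dAVC/dq = -8 + 2q = 0, at q = 4; min AVC = 31 - 8·4 + 4^2 = $15.
P = $2 lies below min AVC = $15; no output level covers variable cost.
Shutting down limits the loss to fixed cost, $588.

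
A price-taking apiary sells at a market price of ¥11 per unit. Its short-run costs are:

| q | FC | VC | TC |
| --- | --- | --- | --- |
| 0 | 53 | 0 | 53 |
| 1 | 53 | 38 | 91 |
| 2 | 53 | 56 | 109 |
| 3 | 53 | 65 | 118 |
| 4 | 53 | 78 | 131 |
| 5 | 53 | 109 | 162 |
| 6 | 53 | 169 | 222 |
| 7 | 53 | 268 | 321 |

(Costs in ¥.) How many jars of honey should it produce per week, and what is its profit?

Compute π = P·q − TC at each output: q=0: -53; q=1: -80; q=2: -87; q=3: -85; q=4: -87; q=5: -107; q=6: -156; q=7: -244.
Profit is highest at q = 0. Equivalently, the lowest AVC in the table is 78/4 ≈ ¥19.50 at q = 4, and P = ¥11 falls below it — price never covers variable cost, so the firm shuts down and loses only its fixed cost.

q = 0 (shut down); profit = -¥53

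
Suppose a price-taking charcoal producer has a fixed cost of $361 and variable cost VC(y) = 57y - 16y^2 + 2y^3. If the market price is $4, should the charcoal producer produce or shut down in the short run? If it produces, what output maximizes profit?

Variable cost is VC = 57y - 16y^2 + 2y^3, so AVC = VC/y = 57 - 16y + 2y^2 and MC = dTC/dy = 57 - 32y + 6y^2.
AVC hits its minimum where MC = AVC, at y = 4, giving min AVC = 57 - 16·4 + 2·4^2 = $25.
With P < min AVC ($4 < $25), every unit sold adds to the loss.
The firm minimizes its loss by shutting down and losing only its fixed cost of $361.

Shut down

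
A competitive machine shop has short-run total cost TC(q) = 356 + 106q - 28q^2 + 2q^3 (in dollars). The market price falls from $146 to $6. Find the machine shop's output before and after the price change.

Output falls from 10 to 0 (the firm shuts down)

MC = 106 - 56q + 6q^2; the shutdown threshold is min AVC = $8 (at q = 7).
At P = $146 ≥ min AVC, set P = MC on the rising branch: q = 10.
At P = $6 < min AVC = $8, price no longer covers variable cost at any output, so the firm shuts down: q = 0.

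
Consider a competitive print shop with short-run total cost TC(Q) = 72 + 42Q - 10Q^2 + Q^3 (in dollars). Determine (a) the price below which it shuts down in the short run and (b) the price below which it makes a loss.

AVC = 42 - 10Q + Q^2; minimized at Q = 5, giving min AVC = $17. That is the shutdown price.
ATC = 72/Q + 42 - 10Q + Q^2. Setting dATC/dQ = −72/Q^2 − 10 + 2Q = 0 gives Q = 6 (since 2·6^3 − 10·6^2 = 72).
min ATC = 72/6 + 42 − 10·6 + 6^2 = $30. That is the break-even price.
Between these two prices the firm operates at a loss; above $30 it earns a profit.

Shutdown price = $17; break-even price = $30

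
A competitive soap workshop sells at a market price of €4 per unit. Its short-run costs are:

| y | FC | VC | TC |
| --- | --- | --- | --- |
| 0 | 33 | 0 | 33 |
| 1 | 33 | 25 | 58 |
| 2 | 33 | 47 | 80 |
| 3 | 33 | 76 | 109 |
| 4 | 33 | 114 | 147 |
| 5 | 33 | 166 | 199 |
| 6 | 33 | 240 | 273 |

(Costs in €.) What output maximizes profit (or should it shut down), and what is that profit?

y = 0 (shut down); profit = -€33

Compute π = P·y − TC at each output: y=0: -33; y=1: -54; y=2: -72; y=3: -97; y=4: -131; y=5: -179; y=6: -249.
Profit is highest at y = 0. Equivalently, the lowest AVC in the table is 47/2 ≈ €23.50 at y = 2, and P = €4 falls below it — price never covers variable cost, so the firm shuts down and loses only its fixed cost.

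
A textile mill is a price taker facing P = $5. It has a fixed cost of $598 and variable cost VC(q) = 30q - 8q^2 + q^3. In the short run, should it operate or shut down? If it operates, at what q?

Shut down

From TC, MC = TC'(q) = 30 - 16q + 3q^2 and AVC = VC/q = 30 - 8q + q^2.
AVC is minimized where dAVC/dq = -8 + 2q = 0, at q = 4; min AVC = 30 - 8·4 + 4^2 = $14.
P = $5 lies below min AVC = $14; no output level covers variable cost.
Best response: produce nothing and absorb the $598 fixed cost.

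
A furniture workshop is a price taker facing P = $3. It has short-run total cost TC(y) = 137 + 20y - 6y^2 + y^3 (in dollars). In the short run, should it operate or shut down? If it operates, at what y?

Strip out fixed cost: VC = 20y - 6y^2 + y^3. Then AVC = 20 - 6y + y^2 and MC = 20 - 12y + 3y^2.
The AVC parabola has its vertex at y = 6/2 = 3, where AVC = 20 - 6·3 + 3^2 = $11.
P = $3 lies below min AVC = $11; no output level covers variable cost.
Shutting down limits the loss to fixed cost, $137.

Shut down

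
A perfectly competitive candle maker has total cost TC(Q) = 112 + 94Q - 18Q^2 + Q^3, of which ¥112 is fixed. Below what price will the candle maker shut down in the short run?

¥13 per unit

The shutdown price is the minimum of AVC. VC = 94Q - 18Q^2 + Q^3, so AVC = 94 - 18Q + Q^2.
dAVC/dQ = -18 + 2Q = 0 gives Q = 9. min AVC = 94 - 18·9 + 9^2 = 13.
So the shutdown price is ¥13.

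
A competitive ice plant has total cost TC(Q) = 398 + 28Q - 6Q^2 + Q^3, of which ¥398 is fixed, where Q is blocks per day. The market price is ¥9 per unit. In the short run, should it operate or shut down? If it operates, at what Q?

Strip out fixed cost: VC = 28Q - 6Q^2 + Q^3. Then AVC = 28 - 6Q + Q^2 and MC = 28 - 12Q + 3Q^2.
The AVC parabola has its vertex at Q = 6/2 = 3, where AVC = 28 - 6·3 + 3^2 = ¥19.
Since P = ¥9 < min AVC = ¥19, price fails to cover variable cost at any output.
Best response: produce nothing and absorb the ¥398 fixed cost.

Shut down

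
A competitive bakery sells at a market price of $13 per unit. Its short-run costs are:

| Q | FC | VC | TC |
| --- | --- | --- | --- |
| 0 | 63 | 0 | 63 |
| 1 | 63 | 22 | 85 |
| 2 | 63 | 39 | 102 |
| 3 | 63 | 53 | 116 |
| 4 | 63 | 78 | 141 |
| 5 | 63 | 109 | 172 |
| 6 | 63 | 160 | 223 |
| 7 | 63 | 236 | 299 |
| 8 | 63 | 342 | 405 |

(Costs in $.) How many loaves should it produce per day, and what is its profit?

Profit at each row (π = 13Q − TC): Q=0: -63; Q=1: -72; Q=2: -76; Q=3: -77; Q=4: -89; Q=5: -107; Q=6: -145; Q=7: -208; Q=8: -301.
Profit is highest at Q = 0. Equivalently, the lowest AVC in the table is 53/3 ≈ $17.67 at Q = 3, and P = $13 falls below it — price never covers variable cost, so the firm shuts down and loses only its fixed cost.

Q = 0 (shut down); profit = -$63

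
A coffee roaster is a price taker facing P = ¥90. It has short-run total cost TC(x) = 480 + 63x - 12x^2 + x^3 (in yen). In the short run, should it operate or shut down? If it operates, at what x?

Strip out fixed cost: VC = 63x - 12x^2 + x^3. Then AVC = 63 - 12x + x^2 and MC = 63 - 24x + 3x^2.
The AVC parabola has its vertex at x = 12/2 = 6, where AVC = 63 - 12·6 + 6^2 = ¥27.
Because ¥90 ≥ ¥27, revenue can cover variable cost; the firm operates.
Set P = MC: 90 = 63 - 24x + 3x^2 → -27 - 24x + 3x^2 = 0. The roots are x = -1 and x = 9; the profit-maximizing output is on the rising part of MC, so x* = 9.
Check: AVC at x = 9 is ¥36 ≤ P, so revenue covers variable cost.
Profit = P·x − TC = 90·9 − 804 = ¥6.

Produce at x = 9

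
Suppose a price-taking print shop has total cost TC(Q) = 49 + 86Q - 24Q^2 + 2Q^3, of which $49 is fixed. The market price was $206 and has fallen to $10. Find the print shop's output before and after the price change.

Output falls from 10 to 0 (the firm shuts down)

MC = 86 - 48Q + 6Q^2; the shutdown threshold is min AVC = $14 (at Q = 6).
At P = $206 ≥ min AVC, set P = MC on the rising branch: Q = 10.
At P = $10 < min AVC = $14, price no longer covers variable cost at any output, so the firm shuts down: Q = 0.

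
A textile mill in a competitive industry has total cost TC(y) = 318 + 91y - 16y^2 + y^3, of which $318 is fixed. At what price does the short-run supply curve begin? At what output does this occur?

$27 per unit, at y = 8

Short-run supply begins at min AVC. From VC = 91y - 16y^2 + y^3, AVC = 91 - 16y + y^2.
dAVC/dy = -16 + 2y = 0 gives y = 8. min AVC = 91 - 16·8 + 8^2 = 27.
For P < $27 the firm produces nothing.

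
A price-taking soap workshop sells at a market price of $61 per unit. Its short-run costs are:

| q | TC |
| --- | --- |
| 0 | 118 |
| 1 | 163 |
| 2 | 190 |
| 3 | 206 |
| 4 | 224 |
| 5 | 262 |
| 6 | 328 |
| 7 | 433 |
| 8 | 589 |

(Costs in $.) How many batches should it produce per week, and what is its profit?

Profit at each row (π = 61q − TC): q=0: -118; q=1: -102; q=2: -68; q=3: -23; q=4: 20; q=5: 43; q=6: 38; q=7: -6; q=8: -101.
Profit is maximized at q = 5. AVC there is 144/5 = $28.80 ≤ P, so producing beats shutting down (which would give -$118).

q = 5; profit = $43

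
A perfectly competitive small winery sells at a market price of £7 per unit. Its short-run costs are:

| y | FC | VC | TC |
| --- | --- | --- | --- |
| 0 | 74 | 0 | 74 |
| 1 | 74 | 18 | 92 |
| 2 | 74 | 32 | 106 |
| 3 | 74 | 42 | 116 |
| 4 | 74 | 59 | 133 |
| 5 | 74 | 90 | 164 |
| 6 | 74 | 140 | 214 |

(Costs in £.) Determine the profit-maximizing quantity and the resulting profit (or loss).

Compute π = P·y − TC at each output: y=0: -74; y=1: -85; y=2: -92; y=3: -95; y=4: -105; y=5: -129; y=6: -172.
Profit is highest at y = 0. Equivalently, the lowest AVC in the table is 42/3 ≈ £14 at y = 3, and P = £7 falls below it — price never covers variable cost, so the firm shuts down and loses only its fixed cost.

y = 0 (shut down); profit = -£74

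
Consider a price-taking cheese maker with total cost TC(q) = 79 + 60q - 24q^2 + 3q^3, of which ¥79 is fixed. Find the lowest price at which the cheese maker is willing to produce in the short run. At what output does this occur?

¥12 per unit, at q = 4

The firm shuts down when price falls below the minimum of average variable cost. AVC = VC/q = 60 - 24q + 3q^2.
dAVC/dq = -24 + 6q = 0 gives q = 4. min AVC = 60 - 24·4 + 3·4^2 = 12.
For P < ¥12 the firm produces nothing.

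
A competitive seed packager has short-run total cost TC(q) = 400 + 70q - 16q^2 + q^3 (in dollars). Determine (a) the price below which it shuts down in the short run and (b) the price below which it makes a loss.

Shutdown price = min AVC. AVC = 70 - 16q + q^2, with vertex at q = 8 and minimum $6.
ATC = 400/q + 70 - 16q + q^2. Setting dATC/dq = −400/q^2 − 16 + 2q = 0 gives q = 10 (since 2·10^3 − 16·10^2 = 400).
min ATC = 400/10 + 70 − 16·10 + 10^2 = $50. That is the break-even price.
For $6 ≤ P < $50 the firm produces at a loss; below $6 it shuts down.

Shutdown price = $6; break-even price = $50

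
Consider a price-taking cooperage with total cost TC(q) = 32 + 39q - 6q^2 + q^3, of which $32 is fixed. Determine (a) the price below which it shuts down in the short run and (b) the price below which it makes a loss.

Shutdown price = min AVC. AVC = 39 - 6q + q^2, with vertex at q = 3 and minimum $30.
ATC = 32/q + 39 - 6q + q^2. Setting dATC/dq = −32/q^2 − 6 + 2q = 0 gives q = 4 (since 2·4^3 − 6·4^2 = 32).
min ATC = 32/4 + 39 − 6·4 + 4^2 = $39. That is the break-even price.
For $30 ≤ P < $39 the firm produces at a loss; below $30 it shuts down.

Shutdown price = $30; break-even price = $39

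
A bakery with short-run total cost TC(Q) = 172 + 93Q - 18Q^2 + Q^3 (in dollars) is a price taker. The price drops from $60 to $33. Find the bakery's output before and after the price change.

Output falls from 11 to 10

MC = 93 - 36Q + 3Q^2; the shutdown threshold is min AVC = $12 (at Q = 9).
At P = $60 ≥ min AVC, set P = MC on the rising branch: Q = 11.
At P = $33 ≥ min AVC, set P = MC: Q = 10. The firm stays open but cuts output.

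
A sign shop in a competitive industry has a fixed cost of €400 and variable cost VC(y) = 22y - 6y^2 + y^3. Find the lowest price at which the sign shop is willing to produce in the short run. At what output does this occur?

€13 per unit, at y = 3

Short-run supply begins at min AVC. From VC = 22y - 6y^2 + y^3, AVC = 22 - 6y + y^2.
dAVC/dy = -6 + 2y = 0 gives y = 3. min AVC = 22 - 6·3 + 3^2 = 13.
So the shutdown price is €13.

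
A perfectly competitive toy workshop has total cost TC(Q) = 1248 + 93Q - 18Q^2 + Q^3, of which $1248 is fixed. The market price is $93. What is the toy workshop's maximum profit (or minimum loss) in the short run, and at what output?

AVC = 93 - 18Q + Q^2 has its minimum $12 at Q = 9; price $93 clears that bar, so the firm operates.
With MC = 93 - 36Q + 3Q^2, P = MC on the upward-sloping part at Q* = 12.
TR = 93·12 = 1116. TC = 1248 + 252 = 1500. Profit = 1116 − 1500 = -$384.
By producing, the firm covers all variable cost plus $864 of fixed cost; shutting down would lose the full $1248.

Profit = -$384 at Q = 12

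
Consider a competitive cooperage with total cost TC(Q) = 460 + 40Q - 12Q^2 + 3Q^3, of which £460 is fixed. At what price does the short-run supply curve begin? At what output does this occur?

£28 per unit, at Q = 2

The firm shuts down when price falls below the minimum of average variable cost. AVC = VC/Q = 40 - 12Q + 3Q^2.
At the minimum of AVC, MC = AVC. MC = 40 - 24Q + 9Q^2; setting MC = AVC gives 6Q^2 - 12Q = 0, so Q = 2. min AVC = 28.
So the shutdown price is £28.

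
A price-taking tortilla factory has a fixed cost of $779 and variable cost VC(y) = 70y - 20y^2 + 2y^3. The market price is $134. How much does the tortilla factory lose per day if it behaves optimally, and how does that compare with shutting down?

Profit = -$11 at y = 8

AVC = 70 - 20y + 2y^2; min AVC = $20 at y = 5. Since P = $134 ≥ min AVC, the firm produces.
MC = 70 - 40y + 6y^2. Setting P = MC and taking the root on the rising branch gives y* = 8.
TR = 134·8 = 1072. TC = 779 + 304 = 1083. Profit = 1072 − 1083 = -$11.
Shutting down would mean losing the fixed cost of $779, so operating at a loss of $11 is better by $768.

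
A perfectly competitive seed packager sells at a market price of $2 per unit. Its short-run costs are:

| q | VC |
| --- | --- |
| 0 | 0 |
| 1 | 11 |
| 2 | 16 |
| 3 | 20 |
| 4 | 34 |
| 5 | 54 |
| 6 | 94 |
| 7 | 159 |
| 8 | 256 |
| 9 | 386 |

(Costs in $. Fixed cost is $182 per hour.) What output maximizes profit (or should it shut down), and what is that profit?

Compute π = P·q − TC at each output: q=0: -182; q=1: -191; q=2: -194; q=3: -196; q=4: -208; q=5: -226; q=6: -264; q=7: -327; q=8: -422; q=9: -550.
Profit is highest at q = 0. Equivalently, the lowest AVC in the table is 20/3 ≈ $6.67 at q = 3, and P = $2 falls below it — price never covers variable cost, so the firm shuts down and loses only its fixed cost.

q = 0 (shut down); profit = -$182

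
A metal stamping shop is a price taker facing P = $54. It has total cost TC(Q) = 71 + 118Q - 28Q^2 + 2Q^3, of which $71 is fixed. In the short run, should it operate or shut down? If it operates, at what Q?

Produce at Q = 8

From TC, MC = TC'(Q) = 118 - 56Q + 6Q^2 and AVC = VC/Q = 118 - 28Q + 2Q^2.
AVC hits its minimum where MC = AVC, at Q = 7, giving min AVC = 118 - 28·7 + 2·7^2 = $20.
Because $54 ≥ $20, revenue can cover variable cost; the firm operates.
Set P = MC: 54 = 118 - 56Q + 6Q^2 → 64 - 56Q + 6Q^2 = 0. The roots are Q = 4/3 and Q = 8; the profit-maximizing output is on the rising part of MC, so Q* = 8.
Check: AVC at Q = 8 is $22 ≤ P, so revenue covers variable cost.
Profit = P·Q − TC = 54·8 − 247 = $185.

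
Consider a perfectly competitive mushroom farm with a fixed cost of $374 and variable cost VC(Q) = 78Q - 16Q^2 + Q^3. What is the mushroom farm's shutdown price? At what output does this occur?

$14 per unit, at Q = 8

Short-run supply begins at min AVC. From VC = 78Q - 16Q^2 + Q^3, AVC = 78 - 16Q + Q^2.
dAVC/dQ = -16 + 2Q = 0 gives Q = 8. min AVC = 78 - 16·8 + 8^2 = 14.
The firm shuts down for any P below $14.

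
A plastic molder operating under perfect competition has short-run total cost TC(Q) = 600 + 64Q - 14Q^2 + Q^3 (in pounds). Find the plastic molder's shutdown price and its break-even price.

AVC = 64 - 14Q + Q^2; minimized at Q = 7, giving min AVC = £15. That is the shutdown price.
ATC = 600/Q + 64 - 14Q + Q^2. Setting dATC/dQ = −600/Q^2 − 14 + 2Q = 0 gives Q = 10 (since 2·10^3 − 14·10^2 = 600).
min ATC = 600/10 + 64 − 14·10 + 10^2 = £84. That is the break-even price.
For £15 ≤ P < £84 the firm produces at a loss; below £15 it shuts down.

Shutdown price = £15; break-even price = £84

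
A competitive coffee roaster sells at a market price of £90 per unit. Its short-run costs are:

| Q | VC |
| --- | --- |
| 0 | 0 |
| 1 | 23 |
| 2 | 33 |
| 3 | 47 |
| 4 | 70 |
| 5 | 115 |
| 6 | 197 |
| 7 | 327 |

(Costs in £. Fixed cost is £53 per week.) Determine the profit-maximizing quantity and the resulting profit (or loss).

Profit at each row (π = 90Q − TC): Q=0: -53; Q=1: 14; Q=2: 94; Q=3: 170; Q=4: 237; Q=5: 282; Q=6: 290; Q=7: 250.
Profit is maximized at Q = 6. AVC there is 197/6 = £32.83 ≤ P, so producing beats shutting down (which would give -£53).

Q = 6; profit = £290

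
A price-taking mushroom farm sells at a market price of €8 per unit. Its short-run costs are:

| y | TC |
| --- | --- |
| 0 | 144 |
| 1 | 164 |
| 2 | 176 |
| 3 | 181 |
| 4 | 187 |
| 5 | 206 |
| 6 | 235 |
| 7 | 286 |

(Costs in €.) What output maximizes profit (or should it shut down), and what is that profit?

y = 0 (shut down); profit = -€144

Tabulate TR − TC: y=0: -144; y=1: -156; y=2: -160; y=3: -157; y=4: -155; y=5: -166; y=6: -187; y=7: -230.
Profit is highest at y = 0. Equivalently, the lowest AVC in the table is 43/4 ≈ €10.75 at y = 4, and P = €8 falls below it — price never covers variable cost, so the firm shuts down and loses only its fixed cost.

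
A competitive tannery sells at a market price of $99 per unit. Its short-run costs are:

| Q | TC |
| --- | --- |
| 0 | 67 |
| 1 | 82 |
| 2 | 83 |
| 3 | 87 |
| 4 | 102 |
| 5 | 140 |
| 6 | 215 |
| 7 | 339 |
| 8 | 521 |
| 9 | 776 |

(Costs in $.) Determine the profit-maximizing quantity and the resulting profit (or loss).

Q = 6; profit = $379

Profit at each row (π = 99Q − TC): Q=0: -67; Q=1: 17; Q=2: 115; Q=3: 210; Q=4: 294; Q=5: 355; Q=6: 379; Q=7: 354; Q=8: 271; Q=9: 115.
Profit is maximized at Q = 6. AVC there is 148/6 = $24.67 ≤ P, so producing beats shutting down (which would give -$67).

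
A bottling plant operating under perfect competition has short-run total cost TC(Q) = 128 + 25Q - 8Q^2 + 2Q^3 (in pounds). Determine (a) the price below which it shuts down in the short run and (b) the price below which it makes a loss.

Shutdown price = min AVC. AVC = 25 - 8Q + 2Q^2, with vertex at Q = 2 and minimum £17.
ATC = 128/Q + 25 - 8Q + 2Q^2. Setting dATC/dQ = −128/Q^2 − 8 + 4Q = 0 gives Q = 4 (since 4·4^3 − 8·4^2 = 128).
min ATC = 128/4 + 25 − 8·4 + 2·4^2 = £57. That is the break-even price.
For £17 ≤ P < £57 the firm produces at a loss; below £17 it shuts down.

Shutdown price = £17; break-even price = £57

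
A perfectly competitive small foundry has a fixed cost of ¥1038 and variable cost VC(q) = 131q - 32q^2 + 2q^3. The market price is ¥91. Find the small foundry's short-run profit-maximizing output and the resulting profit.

AVC = 131 - 32q + 2q^2 has its minimum ¥3 at q = 8; price ¥91 clears that bar, so the firm operates.
MC = 131 - 64q + 6q^2. Setting P = MC and taking the root on the rising branch gives q* = 10.
TR = 91·10 = 910. TC = 1038 + 110 = 1148. Profit = 910 − 1148 = -¥238.
That loss of ¥238 beats the ¥1038 the firm would lose by shutting down; producing recovers ¥800 of fixed cost.

Profit = -¥238 at q = 10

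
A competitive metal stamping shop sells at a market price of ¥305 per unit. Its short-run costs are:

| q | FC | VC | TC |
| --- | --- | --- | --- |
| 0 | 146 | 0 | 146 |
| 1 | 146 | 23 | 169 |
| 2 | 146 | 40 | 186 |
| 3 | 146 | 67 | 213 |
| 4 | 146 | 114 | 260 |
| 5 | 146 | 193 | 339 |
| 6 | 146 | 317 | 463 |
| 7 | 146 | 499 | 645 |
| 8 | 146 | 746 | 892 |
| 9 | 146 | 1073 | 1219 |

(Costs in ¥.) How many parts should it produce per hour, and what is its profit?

q = 8; profit = ¥1548

Tabulate TR − TC: q=0: -146; q=1: 136; q=2: 424; q=3: 702; q=4: 960; q=5: 1186; q=6: 1367; q=7: 1490; q=8: 1548; q=9: 1526.
Profit is maximized at q = 8. AVC there is 746/8 = ¥93.25 ≤ P, so producing beats shutting down (which would give -¥146).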